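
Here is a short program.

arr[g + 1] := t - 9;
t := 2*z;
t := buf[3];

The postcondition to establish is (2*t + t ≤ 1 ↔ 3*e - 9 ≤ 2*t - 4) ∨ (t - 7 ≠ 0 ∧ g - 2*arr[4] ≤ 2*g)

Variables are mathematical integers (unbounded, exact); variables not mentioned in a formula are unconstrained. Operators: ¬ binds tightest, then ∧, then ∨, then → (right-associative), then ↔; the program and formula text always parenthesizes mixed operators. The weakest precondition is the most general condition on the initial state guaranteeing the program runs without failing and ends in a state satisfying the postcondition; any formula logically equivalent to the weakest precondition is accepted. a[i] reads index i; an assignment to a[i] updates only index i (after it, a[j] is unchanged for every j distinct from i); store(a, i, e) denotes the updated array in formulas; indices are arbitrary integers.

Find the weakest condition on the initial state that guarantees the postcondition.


Working backward. After the program, the postcondition (2*t + t ≤ 1 ↔ 3*e - 9 ≤ 2*t - 4) ∨ (t - 7 ≠ 0 ∧ g - 2*arr[4] ≤ 2*g) must hold; in canonical form it is (3*t ≤ 1 ↔ 3*e ≤ 2*t + 5) ∨ (t ≠ 7 ∧ 2*arr[4] + g ≥ 0).
Before t := buf[3]: (3*buf[3] ≤ 1 ↔ 3*e ≤ 2*buf[3] + 5) ∨ (buf[3] ≠ 7 ∧ 2*arr[4] + g ≥ 0)
Before t := 2*z: (3*buf[3] ≤ 1 ↔ 3*e ≤ 2*buf[3] + 5) ∨ (buf[3] ≠ 7 ∧ 2*arr[4] + g ≥ 0)
Before arr[g + 1] := t - 9: (3*buf[3] ≤ 1 ↔ 3*e ≤ 2*buf[3] + 5) ∨ (buf[3] ≠ 7 ∧ 2*store(arr, g + 1, t - 9)[4] + g ≥ 0)
Answer: WP = (3*buf[3] ≤ 1 ↔ 3*e ≤ 2*buf[3] + 5) ∨ (buf[3] ≠ 7 ∧ 2*store(arr, g + 1, t - 9)[4] + g ≥ 0)


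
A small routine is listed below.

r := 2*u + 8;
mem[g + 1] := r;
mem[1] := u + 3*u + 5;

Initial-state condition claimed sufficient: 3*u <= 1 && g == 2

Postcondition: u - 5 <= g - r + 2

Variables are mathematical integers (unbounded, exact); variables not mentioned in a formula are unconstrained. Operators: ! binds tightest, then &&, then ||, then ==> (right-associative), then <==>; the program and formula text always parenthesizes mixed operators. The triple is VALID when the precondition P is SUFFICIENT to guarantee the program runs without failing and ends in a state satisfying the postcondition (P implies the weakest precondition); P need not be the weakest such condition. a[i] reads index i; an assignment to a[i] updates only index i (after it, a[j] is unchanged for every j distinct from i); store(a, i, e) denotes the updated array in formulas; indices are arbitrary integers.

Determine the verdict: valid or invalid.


Working backward. After the program, the postcondition u - 5 <= g - r + 2 must hold; in canonical form it is r + u <= g + 7.
Before mem[1] := u + 3*u + 5: r + u <= g + 7
Before mem[g + 1] := r: r + u <= g + 7
Before r := 2*u + 8: 3*u <= g - 1
The weakest precondition is 3*u <= g - 1.
Check whether 3*u <= 1 && g == 2 implies it.
Every state satisfying the precondition satisfies the weakest precondition: the implication holds.
Answer: valid


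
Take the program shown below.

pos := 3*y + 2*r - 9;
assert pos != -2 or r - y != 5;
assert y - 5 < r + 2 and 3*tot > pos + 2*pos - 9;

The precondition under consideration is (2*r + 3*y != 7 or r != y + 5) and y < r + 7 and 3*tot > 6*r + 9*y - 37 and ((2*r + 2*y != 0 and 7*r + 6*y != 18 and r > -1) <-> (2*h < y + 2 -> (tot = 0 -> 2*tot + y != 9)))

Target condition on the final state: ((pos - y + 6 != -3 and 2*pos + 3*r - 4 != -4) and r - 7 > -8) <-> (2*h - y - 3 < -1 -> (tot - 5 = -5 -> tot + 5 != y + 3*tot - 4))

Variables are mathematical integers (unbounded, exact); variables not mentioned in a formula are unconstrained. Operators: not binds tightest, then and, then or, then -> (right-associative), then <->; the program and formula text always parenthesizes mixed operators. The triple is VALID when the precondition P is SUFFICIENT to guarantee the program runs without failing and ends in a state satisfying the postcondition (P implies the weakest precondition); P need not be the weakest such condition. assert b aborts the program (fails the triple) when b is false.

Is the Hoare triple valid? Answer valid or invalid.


Working backward. After the program, the postcondition ((pos - y + 6 != -3 and 2*pos + 3*r - 4 != -4) and r - 7 > -8) <-> (2*h - y - 3 < -1 -> (tot - 5 = -5 -> tot + 5 != y + 3*tot - 4)) must hold; in canonical form it is (pos != y - 9 and 2*pos + 3*r != 0 and r > -1) <-> (2*h < y + 2 -> (tot = 0 -> 2*tot + y != 9)).
Before assert y - 5 < r + 2 and 3*tot > pos + 2*pos - 9: y < r + 7 and 3*tot > 3*pos - 9 and ((pos != y - 9 and 2*pos + 3*r != 0 and r > -1) <-> (2*h < y + 2 -> (tot = 0 -> 2*tot + y != 9)))
Before assert pos != -2 or r - y != 5: (pos != -2 or r != y + 5) and y < r + 7 and 3*tot > 3*pos - 9 and ((pos != y - 9 and 2*pos + 3*r != 0 and r > -1) <-> (2*h < y + 2 -> (tot = 0 -> 2*tot + y != 9)))
Before pos := 3*y + 2*r - 9: (2*r + 3*y != 7 or r != y + 5) and y < r + 7 and 3*tot > 6*r + 9*y - 36 and ((2*r + 2*y != 0 and 7*r + 6*y != 18 and r > -1) <-> (2*h < y + 2 -> (tot = 0 -> 2*tot + y != 9)))
The weakest precondition is (2*r + 3*y != 7 or r != y + 5) and y < r + 7 and 3*tot > 6*r + 9*y - 36 and ((2*r + 2*y != 0 and 7*r + 6*y != 18 and r > -1) <-> (2*h < y + 2 -> (tot = 0 -> 2*tot + y != 9))).
Check whether (2*r + 3*y != 7 or r != y + 5) and y < r + 7 and 3*tot > 6*r + 9*y - 37 and ((2*r + 2*y != 0 and 7*r + 6*y != 18 and r > -1) <-> (2*h < y + 2 -> (tot = 0 -> 2*tot + y != 9))) implies it.
Countermodel: at the initial state h = 5, r = 2, tot = 1, y = 3, the precondition holds but the weakest precondition fails.
Answer: invalid


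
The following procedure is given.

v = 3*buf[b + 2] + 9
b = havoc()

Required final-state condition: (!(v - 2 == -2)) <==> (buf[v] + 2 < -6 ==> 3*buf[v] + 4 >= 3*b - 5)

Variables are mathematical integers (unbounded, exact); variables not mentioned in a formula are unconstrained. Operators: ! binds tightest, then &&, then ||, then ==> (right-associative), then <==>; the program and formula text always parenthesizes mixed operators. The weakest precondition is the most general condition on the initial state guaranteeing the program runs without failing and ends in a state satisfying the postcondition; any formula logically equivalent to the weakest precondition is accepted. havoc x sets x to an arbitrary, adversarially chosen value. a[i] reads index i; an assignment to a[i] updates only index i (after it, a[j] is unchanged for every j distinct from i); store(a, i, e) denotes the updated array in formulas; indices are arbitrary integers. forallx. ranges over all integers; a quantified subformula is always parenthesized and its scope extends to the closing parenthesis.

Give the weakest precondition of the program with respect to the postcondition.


Working backward. After the program, the postcondition (!(v - 2 == -2)) <==> (buf[v] + 2 < -6 ==> 3*buf[v] + 4 >= 3*b - 5) must hold; in canonical form it is (!(v == 0)) <==> (buf[v] < -8 ==> 3*buf[v] >= 3*b - 9).
Before havoc b: forall b_1. ((!(v == 0)) <==> (buf[v] < -8 ==> 3*buf[v] >= 3*b_1 - 9))
Before v := 3*buf[b + 2] + 9: forall b_1. ((!(3*buf[b + 2] == -9)) <==> (buf[3*buf[b + 2] + 9] < -8 ==> 3*buf[3*buf[b + 2] + 9] >= 3*b_1 - 9))
Answer: WP = forall b_1. ((!(3*buf[b + 2] == -9)) <==> (buf[3*buf[b + 2] + 9] < -8 ==> 3*buf[3*buf[b + 2] + 9] >= 3*b_1 - 9))


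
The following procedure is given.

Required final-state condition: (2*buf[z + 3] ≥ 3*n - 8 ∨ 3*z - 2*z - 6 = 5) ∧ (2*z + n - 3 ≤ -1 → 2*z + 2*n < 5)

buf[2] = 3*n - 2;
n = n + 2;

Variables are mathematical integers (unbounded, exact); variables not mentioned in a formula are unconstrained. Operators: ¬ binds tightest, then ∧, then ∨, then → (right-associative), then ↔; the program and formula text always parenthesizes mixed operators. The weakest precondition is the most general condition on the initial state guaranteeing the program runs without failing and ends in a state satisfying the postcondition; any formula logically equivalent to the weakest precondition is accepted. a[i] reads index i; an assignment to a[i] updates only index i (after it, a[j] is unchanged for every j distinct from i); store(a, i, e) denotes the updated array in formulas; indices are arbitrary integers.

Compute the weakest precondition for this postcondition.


Working backward. After the program, the postcondition (2*buf[z + 3] ≥ 3*n - 8 ∨ 3*z - 2*z - 6 = 5) ∧ (2*z + n - 3 ≤ -1 → 2*z + 2*n < 5) must hold; in canonical form it is (2*buf[z + 3] ≥ 3*n - 8 ∨ z = 11) ∧ (n + 2*z ≤ 2 → 2*n + 2*z < 5).
Before n := n + 2: (2*buf[z + 3] ≥ 3*n - 2 ∨ z = 11) ∧ (n + 2*z ≤ 0 → 2*n + 2*z < 1)
Before buf[2] := 3*n - 2: (2*store(buf, 2, 3*n - 2)[z + 3] ≥ 3*n - 2 ∨ z = 11) ∧ (n + 2*z ≤ 0 → 2*n + 2*z < 1)
Answer: WP = (2*store(buf, 2, 3*n - 2)[z + 3] ≥ 3*n - 2 ∨ z = 11) ∧ (n + 2*z ≤ 0 → 2*n + 2*z < 1)


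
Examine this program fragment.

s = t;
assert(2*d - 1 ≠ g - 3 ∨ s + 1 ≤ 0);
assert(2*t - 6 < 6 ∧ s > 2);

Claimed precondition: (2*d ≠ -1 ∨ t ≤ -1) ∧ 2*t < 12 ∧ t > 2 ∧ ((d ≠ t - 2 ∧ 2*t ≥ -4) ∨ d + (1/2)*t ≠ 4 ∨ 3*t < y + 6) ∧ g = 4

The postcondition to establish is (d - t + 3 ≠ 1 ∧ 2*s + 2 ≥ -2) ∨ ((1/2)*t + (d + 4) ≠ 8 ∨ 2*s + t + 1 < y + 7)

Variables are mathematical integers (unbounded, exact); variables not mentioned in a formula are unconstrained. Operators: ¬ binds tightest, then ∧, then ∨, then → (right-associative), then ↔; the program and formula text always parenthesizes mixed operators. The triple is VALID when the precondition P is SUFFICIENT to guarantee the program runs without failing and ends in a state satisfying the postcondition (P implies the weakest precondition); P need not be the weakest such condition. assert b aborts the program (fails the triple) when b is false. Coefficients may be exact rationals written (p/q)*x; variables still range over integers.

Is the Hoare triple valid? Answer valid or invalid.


Working backward. After the program, the postcondition (d - t + 3 ≠ 1 ∧ 2*s + 2 ≥ -2) ∨ ((1/2)*t + (d + 4) ≠ 8 ∨ 2*s + t + 1 < y + 7) must hold; in canonical form it is (d ≠ t - 2 ∧ 2*s ≥ -4) ∨ d + (1/2)*t ≠ 4 ∨ 2*s + t < y + 6.
Before assert 2*t - 6 < 6 ∧ s > 2: 2*t < 12 ∧ s > 2 ∧ ((d ≠ t - 2 ∧ 2*s ≥ -4) ∨ d + (1/2)*t ≠ 4 ∨ 2*s + t < y + 6)
Before assert 2*d - 1 ≠ g - 3 ∨ s + 1 ≤ 0: (2*d ≠ g - 2 ∨ s ≤ -1) ∧ 2*t < 12 ∧ s > 2 ∧ ((d ≠ t - 2 ∧ 2*s ≥ -4) ∨ d + (1/2)*t ≠ 4 ∨ 2*s + t < y + 6)
Before s := t: (2*d ≠ g - 2 ∨ t ≤ -1) ∧ 2*t < 12 ∧ t > 2 ∧ ((d ≠ t - 2 ∧ 2*t ≥ -4) ∨ d + (1/2)*t ≠ 4 ∨ 3*t < y + 6)
The weakest precondition is (2*d ≠ g - 2 ∨ t ≤ -1) ∧ 2*t < 12 ∧ t > 2 ∧ ((d ≠ t - 2 ∧ 2*t ≥ -4) ∨ d + (1/2)*t ≠ 4 ∨ 3*t < y + 6).
Check whether (2*d ≠ -1 ∨ t ≤ -1) ∧ 2*t < 12 ∧ t > 2 ∧ ((d ≠ t - 2 ∧ 2*t ≥ -4) ∨ d + (1/2)*t ≠ 4 ∨ 3*t < y + 6) ∧ g = 4 implies it.
Countermodel: at the initial state d = 1, g = 4, t = 3, y = 0, the precondition holds but the weakest precondition fails.
Answer: invalid


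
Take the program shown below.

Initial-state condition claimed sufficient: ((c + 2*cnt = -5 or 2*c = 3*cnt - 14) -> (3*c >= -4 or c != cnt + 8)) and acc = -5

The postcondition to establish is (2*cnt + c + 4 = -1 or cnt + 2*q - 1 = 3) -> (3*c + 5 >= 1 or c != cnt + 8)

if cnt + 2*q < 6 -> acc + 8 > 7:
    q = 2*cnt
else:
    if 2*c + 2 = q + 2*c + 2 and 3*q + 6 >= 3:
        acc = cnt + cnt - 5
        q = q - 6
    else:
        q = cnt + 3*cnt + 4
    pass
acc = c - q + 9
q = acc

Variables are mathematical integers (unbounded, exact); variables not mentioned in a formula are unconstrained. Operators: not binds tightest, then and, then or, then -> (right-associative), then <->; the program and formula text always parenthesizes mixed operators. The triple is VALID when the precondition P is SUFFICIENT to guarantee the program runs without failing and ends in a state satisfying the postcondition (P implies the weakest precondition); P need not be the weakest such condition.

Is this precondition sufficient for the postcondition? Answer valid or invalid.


Working backward. After the program, the postcondition (2*cnt + c + 4 = -1 or cnt + 2*q - 1 = 3) -> (3*c + 5 >= 1 or c != cnt + 8) must hold; in canonical form it is (c + 2*cnt = -5 or cnt + 2*q = 4) -> (3*c >= -4 or c != cnt + 8).
Before q := acc: (c + 2*cnt = -5 or 2*acc + cnt = 4) -> (3*c >= -4 or c != cnt + 8)
Before acc := c - q + 9: (c + 2*cnt = -5 or 2*c + cnt = 2*q - 14) -> (3*c >= -4 or c != cnt + 8)
Then branch requires (c + 2*cnt = -5 or 2*c = 3*cnt - 14) -> (3*c >= -4 or c != cnt + 8); else branch requires ((q = 0 and 3*q >= -3) -> ((c + 2*cnt = -5 or 2*c + cnt = 2*q - 26) -> (3*c >= -4 or c != cnt + 8))) and ((not (q = 0 and 3*q >= -3)) -> ((c + 2*cnt = -5 or 2*c = 7*cnt - 6) -> (3*c >= -4 or c != cnt + 8))).
Before the if: ((cnt + 2*q < 6 -> acc > -1) -> ((c + 2*cnt = -5 or 2*c = 3*cnt - 14) -> (3*c >= -4 or c != cnt + 8))) and ((not (cnt + 2*q < 6 -> acc > -1)) -> (((q = 0 and 3*q >= -3) -> ((c + 2*cnt = -5 or 2*c + cnt = 2*q - 26) -> (3*c >= -4 or c != cnt + 8))) and ((not (q = 0 and 3*q >= -3)) -> ((c + 2*cnt = -5 or 2*c = 7*cnt - 6) -> (3*c >= -4 or c != cnt + 8)))))
The weakest precondition is ((cnt + 2*q < 6 -> acc > -1) -> ((c + 2*cnt = -5 or 2*c = 3*cnt - 14) -> (3*c >= -4 or c != cnt + 8))) and ((not (cnt + 2*q < 6 -> acc > -1)) -> (((q = 0 and 3*q >= -3) -> ((c + 2*cnt = -5 or 2*c + cnt = 2*q - 26) -> (3*c >= -4 or c != cnt + 8))) and ((not (q = 0 and 3*q >= -3)) -> ((c + 2*cnt = -5 or 2*c = 7*cnt - 6) -> (3*c >= -4 or c != cnt + 8))))).
Check whether ((c + 2*cnt = -5 or 2*c = 3*cnt - 14) -> (3*c >= -4 or c != cnt + 8)) and acc = -5 implies it.
Countermodel: at the initial state acc = -5, c = -6, cnt = -14, q = 0, the precondition holds but the weakest precondition fails.
Answer: invalid


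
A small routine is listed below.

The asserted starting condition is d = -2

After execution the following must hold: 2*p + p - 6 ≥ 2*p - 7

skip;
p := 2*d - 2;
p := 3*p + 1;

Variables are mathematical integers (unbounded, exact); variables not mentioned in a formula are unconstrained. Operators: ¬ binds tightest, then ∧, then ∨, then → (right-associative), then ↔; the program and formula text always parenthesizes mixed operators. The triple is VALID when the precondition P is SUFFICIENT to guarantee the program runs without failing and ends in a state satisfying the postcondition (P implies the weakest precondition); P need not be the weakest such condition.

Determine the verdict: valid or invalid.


Working backward. After the program, the postcondition 2*p + p - 6 ≥ 2*p - 7 must hold; in canonical form it is p ≥ -1.
Before p := 3*p + 1: 3*p ≥ -2
Before p := 2*d - 2: 6*d ≥ 4
Before skip: 6*d ≥ 4
The weakest precondition is 6*d ≥ 4.
Check whether d = -2 implies it.
Countermodel: at the initial state d = -2, the precondition holds but the weakest precondition fails.
Answer: invalid


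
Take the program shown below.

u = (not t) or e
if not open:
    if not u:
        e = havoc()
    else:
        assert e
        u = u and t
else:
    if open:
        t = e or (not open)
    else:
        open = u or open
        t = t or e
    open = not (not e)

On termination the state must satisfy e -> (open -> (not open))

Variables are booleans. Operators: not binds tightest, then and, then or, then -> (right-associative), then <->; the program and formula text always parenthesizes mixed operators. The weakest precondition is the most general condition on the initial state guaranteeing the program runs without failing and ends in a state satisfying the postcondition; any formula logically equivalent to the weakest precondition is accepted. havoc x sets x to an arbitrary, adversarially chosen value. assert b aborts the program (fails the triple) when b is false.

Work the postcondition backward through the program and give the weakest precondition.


Working backward. After the program, e -> (open -> (not open)) must hold.
Then branch requires ((not u) -> (open -> (not open))) and (u -> (e and (e -> (open -> (not open))))); else branch requires (open -> (e -> (e -> (not e)))) and ((not open) -> (e -> (e -> (not e)))).
Before the if: ((not open) -> (((not u) -> (open -> (not open))) and (u -> (e and (e -> (open -> (not open))))))) and (open -> ((open -> (e -> (e -> (not e)))) and ((not open) -> (e -> (e -> (not e))))))
Before u := (not t) or e: ((not open) -> (((not ((not t) or e)) -> (open -> (not open))) and (((not t) or e) -> (e and (e -> (open -> (not open))))))) and (open -> ((open -> (e -> (e -> (not e)))) and ((not open) -> (e -> (e -> (not e))))))
Answer: WP = ((not open) -> (((not ((not t) or e)) -> (open -> (not open))) and (((not t) or e) -> (e and (e -> (open -> (not open))))))) and (open -> ((open -> (e -> (e -> (not e)))) and ((not open) -> (e -> (e -> (not e))))))


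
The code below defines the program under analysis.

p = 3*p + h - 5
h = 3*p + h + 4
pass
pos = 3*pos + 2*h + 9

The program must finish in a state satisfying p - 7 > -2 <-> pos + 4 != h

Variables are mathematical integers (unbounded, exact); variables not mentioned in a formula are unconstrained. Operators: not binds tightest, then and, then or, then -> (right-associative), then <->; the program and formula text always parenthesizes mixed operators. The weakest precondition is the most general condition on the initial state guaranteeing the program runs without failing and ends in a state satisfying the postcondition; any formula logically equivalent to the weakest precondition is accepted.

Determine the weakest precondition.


Working backward. After the program, the postcondition p - 7 > -2 <-> pos + 4 != h must hold; in canonical form it is p > 5 <-> pos != h - 4.
Before pos := 3*pos + 2*h + 9: p > 5 <-> h + 3*pos != -13
Before skip: p > 5 <-> h + 3*pos != -13
Before h := 3*p + h + 4: p > 5 <-> h + 3*p + 3*pos != -17
Before p := 3*p + h - 5: h + 3*p > 10 <-> 4*h + 9*p + 3*pos != -2
Answer: WP = h + 3*p > 10 <-> 4*h + 9*p + 3*pos != -2


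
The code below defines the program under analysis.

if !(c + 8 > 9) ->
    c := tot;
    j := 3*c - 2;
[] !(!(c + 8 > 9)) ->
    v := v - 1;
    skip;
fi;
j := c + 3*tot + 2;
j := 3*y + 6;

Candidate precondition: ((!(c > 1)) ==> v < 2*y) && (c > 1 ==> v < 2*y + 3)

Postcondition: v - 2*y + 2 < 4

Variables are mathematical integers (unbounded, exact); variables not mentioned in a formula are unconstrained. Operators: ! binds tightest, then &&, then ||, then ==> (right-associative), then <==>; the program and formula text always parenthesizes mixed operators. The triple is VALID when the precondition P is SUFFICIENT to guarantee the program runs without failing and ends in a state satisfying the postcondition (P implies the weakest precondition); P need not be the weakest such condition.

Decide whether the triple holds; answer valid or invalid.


Working backward. After the program, the postcondition v - 2*y + 2 < 4 must hold; in canonical form it is v < 2*y + 2.
Before j := 3*y + 6: v < 2*y + 2
Before j := c + 3*tot + 2: v < 2*y + 2
Then branch requires v < 2*y + 2; else branch requires v < 2*y + 3.
Before the if: ((!(c > 1)) ==> v < 2*y + 2) && (c > 1 ==> v < 2*y + 3)
The weakest precondition is ((!(c > 1)) ==> v < 2*y + 2) && (c > 1 ==> v < 2*y + 3).
Check whether ((!(c > 1)) ==> v < 2*y) && (c > 1 ==> v < 2*y + 3) implies it.
Every state satisfying the precondition satisfies the weakest precondition: the implication holds.
Answer: valid


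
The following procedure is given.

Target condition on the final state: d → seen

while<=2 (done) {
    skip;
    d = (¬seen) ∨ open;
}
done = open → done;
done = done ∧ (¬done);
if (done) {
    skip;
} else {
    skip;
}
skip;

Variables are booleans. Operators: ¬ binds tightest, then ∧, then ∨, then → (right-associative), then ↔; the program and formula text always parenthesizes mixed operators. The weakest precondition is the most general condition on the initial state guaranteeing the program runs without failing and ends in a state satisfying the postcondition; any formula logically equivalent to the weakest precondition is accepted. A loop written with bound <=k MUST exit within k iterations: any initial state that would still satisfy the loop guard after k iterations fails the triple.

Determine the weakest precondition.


Working backward. After the program, d → seen must hold.
Before skip: d → seen
Then branch requires d → seen; else branch requires d → seen.
Before the if: (done → (d → seen)) ∧ ((¬done) → (d → seen))
Before done := done ∧ (¬done): d → seen
Before done := open → done: d → seen
Before the loop (bound <=2), unroll the exhaustion recursion (WP_0 = exit-now case; WP_j = one more guarded iteration, up to j = 2):
  WP_0: (¬done) ∧ (d → seen)
  WP_1: (done → ((¬done) ∧ (((¬seen) ∨ open) → seen))) ∧ ((¬done) → (d → seen))
  WP_2: (done → ((done → ((¬done) ∧ (((¬seen) ∨ open) → seen))) ∧ ((¬done) → (((¬seen) ∨ open) → seen)))) ∧ ((¬done) → (d → seen))
So before the loop: (done → ((done → ((¬done) ∧ (((¬seen) ∨ open) → seen))) ∧ ((¬done) → (((¬seen) ∨ open) → seen)))) ∧ ((¬done) → (d → seen))
Answer: WP = (done → ((done → ((¬done) ∧ (((¬seen) ∨ open) → seen))) ∧ ((¬done) → (((¬seen) ∨ open) → seen)))) ∧ ((¬done) → (d → seen))


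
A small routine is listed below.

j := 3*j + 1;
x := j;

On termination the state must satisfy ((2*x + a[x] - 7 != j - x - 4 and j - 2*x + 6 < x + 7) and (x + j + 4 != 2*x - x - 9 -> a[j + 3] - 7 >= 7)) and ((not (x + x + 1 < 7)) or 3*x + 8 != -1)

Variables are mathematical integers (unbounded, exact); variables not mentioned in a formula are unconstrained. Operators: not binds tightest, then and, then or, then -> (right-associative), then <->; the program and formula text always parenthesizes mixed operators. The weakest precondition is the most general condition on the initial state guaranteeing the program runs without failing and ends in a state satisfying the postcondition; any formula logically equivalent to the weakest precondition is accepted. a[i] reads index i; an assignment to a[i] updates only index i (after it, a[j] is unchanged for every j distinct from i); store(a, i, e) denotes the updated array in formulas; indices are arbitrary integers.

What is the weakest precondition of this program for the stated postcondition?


Working backward. After the program, the postcondition ((2*x + a[x] - 7 != j - x - 4 and j - 2*x + 6 < x + 7) and (x + j + 4 != 2*x - x - 9 -> a[j + 3] - 7 >= 7)) and ((not (x + x + 1 < 7)) or 3*x + 8 != -1) must hold; in canonical form it is a[x] + 3*x != j + 3 and j < 3*x + 1 and (j != -13 -> a[j + 3] >= 14) and ((not (2*x < 6)) or 3*x != -9).
Before x := j: a[j] + 2*j != 3 and 2*j > -1 and (j != -13 -> a[j + 3] >= 14) and ((not (2*j < 6)) or 3*j != -9)
Before j := 3*j + 1: a[3*j + 1] + 6*j != 1 and 6*j > -3 and (3*j != -14 -> a[3*j + 4] >= 14) and ((not (6*j < 4)) or 9*j != -12)
Answer: WP = a[3*j + 1] + 6*j != 1 and 6*j > -3 and (3*j != -14 -> a[3*j + 4] >= 14) and ((not (6*j < 4)) or 9*j != -12)


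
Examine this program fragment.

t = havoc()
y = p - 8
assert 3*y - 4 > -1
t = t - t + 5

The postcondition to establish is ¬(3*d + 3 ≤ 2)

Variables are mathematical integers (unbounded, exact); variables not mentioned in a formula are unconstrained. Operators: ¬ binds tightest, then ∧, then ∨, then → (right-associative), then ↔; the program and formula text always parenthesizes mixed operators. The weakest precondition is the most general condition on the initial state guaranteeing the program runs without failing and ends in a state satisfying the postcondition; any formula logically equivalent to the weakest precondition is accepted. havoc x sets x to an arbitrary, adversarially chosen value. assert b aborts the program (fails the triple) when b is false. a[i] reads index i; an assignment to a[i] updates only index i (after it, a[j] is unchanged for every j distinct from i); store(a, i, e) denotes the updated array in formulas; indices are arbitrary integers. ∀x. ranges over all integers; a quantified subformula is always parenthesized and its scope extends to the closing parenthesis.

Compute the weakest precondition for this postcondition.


Working backward. After the program, the postcondition ¬(3*d + 3 ≤ 2) must hold; in canonical form it is ¬(3*d ≤ -1).
Before t := t - t + 5: ¬(3*d ≤ -1)
Before assert 3*y - 4 > -1: 3*y > 3 ∧ (¬(3*d ≤ -1))
Before y := p - 8: 3*p > 27 ∧ (¬(3*d ≤ -1))
Before havoc t: 3*p > 27 ∧ (¬(3*d ≤ -1))
Answer: WP = 3*p > 27 ∧ (¬(3*d ≤ -1))


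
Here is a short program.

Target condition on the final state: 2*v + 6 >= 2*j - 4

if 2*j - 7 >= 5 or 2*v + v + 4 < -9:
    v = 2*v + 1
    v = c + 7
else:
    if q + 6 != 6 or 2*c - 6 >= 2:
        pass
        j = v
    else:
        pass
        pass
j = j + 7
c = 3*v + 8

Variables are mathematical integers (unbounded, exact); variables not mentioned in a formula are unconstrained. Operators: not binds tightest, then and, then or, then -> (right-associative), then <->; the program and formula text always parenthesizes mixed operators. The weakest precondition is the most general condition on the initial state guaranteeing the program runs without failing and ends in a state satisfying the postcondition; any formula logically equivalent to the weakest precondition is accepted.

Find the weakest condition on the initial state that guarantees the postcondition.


Working backward. After the program, the postcondition 2*v + 6 >= 2*j - 4 must hold; in canonical form it is 2*v >= 2*j - 10.
Before c := 3*v + 8: 2*v >= 2*j - 10
Before j := j + 7: 2*v >= 2*j + 4
Then branch requires 2*c >= 2*j - 10; else branch requires (not (q != 0 or 2*c >= 8)) and ((not (q != 0 or 2*c >= 8)) -> 2*v >= 2*j + 4).
Before the if: ((2*j >= 12 or 3*v < -13) -> 2*c >= 2*j - 10) and ((not (2*j >= 12 or 3*v < -13)) -> ((not (q != 0 or 2*c >= 8)) and ((not (q != 0 or 2*c >= 8)) -> 2*v >= 2*j + 4)))
Answer: WP = ((2*j >= 12 or 3*v < -13) -> 2*c >= 2*j - 10) and ((not (2*j >= 12 or 3*v < -13)) -> ((not (q != 0 or 2*c >= 8)) and ((not (q != 0 or 2*c >= 8)) -> 2*v >= 2*j + 4)))


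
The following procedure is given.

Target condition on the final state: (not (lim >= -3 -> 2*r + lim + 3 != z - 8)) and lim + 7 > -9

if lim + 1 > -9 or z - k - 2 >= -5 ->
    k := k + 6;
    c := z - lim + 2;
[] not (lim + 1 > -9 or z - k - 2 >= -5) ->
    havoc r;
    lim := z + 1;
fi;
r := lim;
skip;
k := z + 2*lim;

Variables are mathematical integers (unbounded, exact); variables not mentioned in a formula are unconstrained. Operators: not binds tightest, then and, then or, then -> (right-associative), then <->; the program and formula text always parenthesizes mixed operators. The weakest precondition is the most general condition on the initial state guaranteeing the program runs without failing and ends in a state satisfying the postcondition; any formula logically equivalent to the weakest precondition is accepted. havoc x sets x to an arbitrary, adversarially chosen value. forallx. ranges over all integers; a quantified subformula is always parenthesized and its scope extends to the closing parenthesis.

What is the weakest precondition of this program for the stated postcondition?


Working backward. After the program, the postcondition (not (lim >= -3 -> 2*r + lim + 3 != z - 8)) and lim + 7 > -9 must hold; in canonical form it is (not (lim >= -3 -> lim + 2*r != z - 11)) and lim > -16.
Before k := z + 2*lim: (not (lim >= -3 -> lim + 2*r != z - 11)) and lim > -16
Before skip: (not (lim >= -3 -> lim + 2*r != z - 11)) and lim > -16
Before r := lim: (not (lim >= -3 -> 3*lim != z - 11)) and lim > -16
Then branch requires (not (lim >= -3 -> 3*lim != z - 11)) and lim > -16; else branch requires (not (z >= -4 -> 2*z != -14)) and z > -17.
Before the if: ((lim > -10 or z >= k - 3) -> ((not (lim >= -3 -> 3*lim != z - 11)) and lim > -16)) and ((not (lim > -10 or z >= k - 3)) -> ((not (z >= -4 -> 2*z != -14)) and z > -17))
Answer: WP = ((lim > -10 or z >= k - 3) -> ((not (lim >= -3 -> 3*lim != z - 11)) and lim > -16)) and ((not (lim > -10 or z >= k - 3)) -> ((not (z >= -4 -> 2*z != -14)) and z > -17))


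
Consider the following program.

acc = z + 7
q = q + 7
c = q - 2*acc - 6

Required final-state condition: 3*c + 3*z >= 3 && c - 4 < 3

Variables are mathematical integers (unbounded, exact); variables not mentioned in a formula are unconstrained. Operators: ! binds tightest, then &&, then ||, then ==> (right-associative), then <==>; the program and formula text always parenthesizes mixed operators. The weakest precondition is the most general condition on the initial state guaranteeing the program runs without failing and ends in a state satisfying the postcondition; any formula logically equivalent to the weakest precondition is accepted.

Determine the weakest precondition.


Working backward. After the program, the postcondition 3*c + 3*z >= 3 && c - 4 < 3 must hold; in canonical form it is 3*c + 3*z >= 3 && c < 7.
Before c := q - 2*acc - 6: 3*q + 3*z >= 6*acc + 21 && q < 2*acc + 13
Before q := q + 7: 3*q + 3*z >= 6*acc && q < 2*acc + 6
Before acc := z + 7: 3*q >= 3*z + 42 && q < 2*z + 20
Answer: WP = 3*q >= 3*z + 42 && q < 2*z + 20


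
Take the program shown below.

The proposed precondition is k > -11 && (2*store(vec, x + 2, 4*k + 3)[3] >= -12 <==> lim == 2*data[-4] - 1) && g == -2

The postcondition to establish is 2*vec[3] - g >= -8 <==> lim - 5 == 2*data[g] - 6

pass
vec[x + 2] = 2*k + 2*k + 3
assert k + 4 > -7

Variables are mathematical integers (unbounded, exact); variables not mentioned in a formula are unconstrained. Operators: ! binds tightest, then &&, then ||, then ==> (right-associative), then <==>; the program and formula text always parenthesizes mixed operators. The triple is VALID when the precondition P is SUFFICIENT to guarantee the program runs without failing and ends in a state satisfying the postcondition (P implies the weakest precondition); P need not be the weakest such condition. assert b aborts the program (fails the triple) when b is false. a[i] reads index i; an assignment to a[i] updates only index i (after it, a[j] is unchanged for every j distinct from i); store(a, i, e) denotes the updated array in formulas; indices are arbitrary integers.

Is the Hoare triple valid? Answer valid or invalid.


Working backward. After the program, the postcondition 2*vec[3] - g >= -8 <==> lim - 5 == 2*data[g] - 6 must hold; in canonical form it is 2*vec[3] >= g - 8 <==> lim == 2*data[g] - 1.
Before assert k + 4 > -7: k > -11 && (2*vec[3] >= g - 8 <==> lim == 2*data[g] - 1)
Before vec[x + 2] := 2*k + 2*k + 3: k > -11 && (2*store(vec, x + 2, 4*k + 3)[3] >= g - 8 <==> lim == 2*data[g] - 1)
Before skip: k > -11 && (2*store(vec, x + 2, 4*k + 3)[3] >= g - 8 <==> lim == 2*data[g] - 1)
The weakest precondition is k > -11 && (2*store(vec, x + 2, 4*k + 3)[3] >= g - 8 <==> lim == 2*data[g] - 1).
Check whether k > -11 && (2*store(vec, x + 2, 4*k + 3)[3] >= -12 <==> lim == 2*data[-4] - 1) && g == -2 implies it.
Countermodel: at the initial state data = {[-4] = -28411, [-2] = -28410, [3] = 6, elsewhere 6}, g = -2, k = -2, lim = -56823, vec = {[-4] = 2, [-2] = 2, [3] = 2, elsewhere 2}, x = 1, the precondition holds but the weakest precondition fails.
Answer: invalid


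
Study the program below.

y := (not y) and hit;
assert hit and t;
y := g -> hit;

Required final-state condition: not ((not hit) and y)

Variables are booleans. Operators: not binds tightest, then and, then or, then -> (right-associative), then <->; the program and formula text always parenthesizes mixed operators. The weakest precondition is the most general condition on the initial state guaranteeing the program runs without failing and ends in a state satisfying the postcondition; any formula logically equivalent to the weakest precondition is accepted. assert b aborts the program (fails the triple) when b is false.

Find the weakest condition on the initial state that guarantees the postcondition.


Working backward. After the program, not ((not hit) and y) must hold.
Before y := g -> hit: not ((not hit) and (g -> hit))
Before assert hit and t: hit and t and (not ((not hit) and (g -> hit)))
Before y := (not y) and hit: hit and t and (not ((not hit) and (g -> hit)))
Answer: WP = hit and t and (not ((not hit) and (g -> hit)))


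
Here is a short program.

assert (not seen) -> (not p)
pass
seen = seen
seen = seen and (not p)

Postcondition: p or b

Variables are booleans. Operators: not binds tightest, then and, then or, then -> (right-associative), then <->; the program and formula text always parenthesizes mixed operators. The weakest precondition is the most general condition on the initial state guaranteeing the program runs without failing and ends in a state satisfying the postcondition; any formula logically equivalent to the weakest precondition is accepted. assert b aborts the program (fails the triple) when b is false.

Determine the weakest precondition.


Working backward. After the program, p or b must hold.
Before seen := seen and (not p): p or b
Before seen := seen: p or b
Before skip: p or b
Before assert (not seen) -> (not p): ((not seen) -> (not p)) and (p or b)
Answer: WP = ((not seen) -> (not p)) and (p or b)


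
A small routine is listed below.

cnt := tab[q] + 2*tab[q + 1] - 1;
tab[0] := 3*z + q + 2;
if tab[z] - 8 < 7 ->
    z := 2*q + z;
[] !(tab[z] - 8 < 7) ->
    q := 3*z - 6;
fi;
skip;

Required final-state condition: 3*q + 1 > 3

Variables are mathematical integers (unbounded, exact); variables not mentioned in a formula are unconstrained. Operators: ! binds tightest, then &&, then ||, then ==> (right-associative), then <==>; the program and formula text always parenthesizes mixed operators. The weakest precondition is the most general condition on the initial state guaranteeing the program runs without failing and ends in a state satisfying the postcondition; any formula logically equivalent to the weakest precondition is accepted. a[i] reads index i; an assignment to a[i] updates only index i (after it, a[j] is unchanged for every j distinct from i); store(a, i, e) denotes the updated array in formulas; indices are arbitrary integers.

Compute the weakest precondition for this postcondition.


Working backward. After the program, the postcondition 3*q + 1 > 3 must hold; in canonical form it is 3*q > 2.
Before skip: 3*q > 2
Then branch requires 3*q > 2; else branch requires 9*z > 20.
Before the if: (tab[z] < 15 ==> 3*q > 2) && ((!(tab[z] < 15)) ==> 9*z > 20)
Before tab[0] := 3*z + q + 2: (store(tab, 0, q + 3*z + 2)[z] < 15 ==> 3*q > 2) && ((!(store(tab, 0, q + 3*z + 2)[z] < 15)) ==> 9*z > 20)
Before cnt := tab[q] + 2*tab[q + 1] - 1: (store(tab, 0, q + 3*z + 2)[z] < 15 ==> 3*q > 2) && ((!(store(tab, 0, q + 3*z + 2)[z] < 15)) ==> 9*z > 20)
Answer: WP = (store(tab, 0, q + 3*z + 2)[z] < 15 ==> 3*q > 2) && ((!(store(tab, 0, q + 3*z + 2)[z] < 15)) ==> 9*z > 20)


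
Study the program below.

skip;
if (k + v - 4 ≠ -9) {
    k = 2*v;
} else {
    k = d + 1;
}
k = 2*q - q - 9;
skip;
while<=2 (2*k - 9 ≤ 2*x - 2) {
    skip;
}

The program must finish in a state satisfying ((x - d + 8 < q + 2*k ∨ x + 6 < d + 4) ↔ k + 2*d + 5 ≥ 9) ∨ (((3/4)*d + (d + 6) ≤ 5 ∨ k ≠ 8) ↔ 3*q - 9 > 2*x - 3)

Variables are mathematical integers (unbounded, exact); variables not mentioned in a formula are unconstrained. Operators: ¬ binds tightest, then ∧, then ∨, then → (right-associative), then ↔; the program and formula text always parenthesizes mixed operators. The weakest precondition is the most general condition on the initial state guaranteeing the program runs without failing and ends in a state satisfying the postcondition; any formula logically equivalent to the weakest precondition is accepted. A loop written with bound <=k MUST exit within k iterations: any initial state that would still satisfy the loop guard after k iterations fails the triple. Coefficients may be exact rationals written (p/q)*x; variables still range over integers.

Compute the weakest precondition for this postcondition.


Working backward. After the program, the postcondition ((x - d + 8 < q + 2*k ∨ x + 6 < d + 4) ↔ k + 2*d + 5 ≥ 9) ∨ (((3/4)*d + (d + 6) ≤ 5 ∨ k ≠ 8) ↔ 3*q - 9 > 2*x - 3) must hold; in canonical form it is ((x < d + 2*k + q - 8 ∨ x < d - 2) ↔ 2*d + k ≥ 4) ∨ (((7/4)*d ≤ -1 ∨ k ≠ 8) ↔ 3*q > 2*x + 6).
Before the loop (bound <=2), unroll the exhaustion recursion (WP_0 = exit-now case; WP_j = one more guarded iteration, up to j = 2):
  WP_0: (¬(2*k ≤ 2*x + 7)) ∧ (((x < d + 2*k + q - 8 ∨ x < d - 2) ↔ 2*d + k ≥ 4) ∨ (((7/4)*d ≤ -1 ∨ k ≠ 8) ↔ 3*q > 2*x + 6))
  WP_1: (2*k ≤ 2*x + 7 → ((¬(2*k ≤ 2*x + 7)) ∧ (((x < d + 2*k + q - 8 ∨ x < d - 2) ↔ 2*d + k ≥ 4) ∨ (((7/4)*d ≤ -1 ∨ k ≠ 8) ↔ 3*q > 2*x + 6)))) ∧ ((¬(2*k ≤ 2*x + 7)) → (((x < d + 2*k + q - 8 ∨ x < d - 2) ↔ 2*d + k ≥ 4) ∨ (((7/4)*d ≤ -1 ∨ k ≠ 8) ↔ 3*q > 2*x + 6)))
  WP_2: (2*k ≤ 2*x + 7 → ((2*k ≤ 2*x + 7 → ((¬(2*k ≤ 2*x + 7)) ∧ (((x < d + 2*k + q - 8 ∨ x < d - 2) ↔ 2*d + k ≥ 4) ∨ (((7/4)*d ≤ -1 ∨ k ≠ 8) ↔ 3*q > 2*x + 6)))) ∧ ((¬(2*k ≤ 2*x + 7)) → (((x < d + 2*k + q - 8 ∨ x < d - 2) ↔ 2*d + k ≥ 4) ∨ (((7/4)*d ≤ -1 ∨ k ≠ 8) ↔ 3*q > 2*x + 6))))) ∧ ((¬(2*k ≤ 2*x + 7)) → (((x < d + 2*k + q - 8 ∨ x < d - 2) ↔ 2*d + k ≥ 4) ∨ (((7/4)*d ≤ -1 ∨ k ≠ 8) ↔ 3*q > 2*x + 6)))
So before the loop: (2*k ≤ 2*x + 7 → ((2*k ≤ 2*x + 7 → ((¬(2*k ≤ 2*x + 7)) ∧ (((x < d + 2*k + q - 8 ∨ x < d - 2) ↔ 2*d + k ≥ 4) ∨ (((7/4)*d ≤ -1 ∨ k ≠ 8) ↔ 3*q > 2*x + 6)))) ∧ ((¬(2*k ≤ 2*x + 7)) → (((x < d + 2*k + q - 8 ∨ x < d - 2) ↔ 2*d + k ≥ 4) ∨ (((7/4)*d ≤ -1 ∨ k ≠ 8) ↔ 3*q > 2*x + 6))))) ∧ ((¬(2*k ≤ 2*x + 7)) → (((x < d + 2*k + q - 8 ∨ x < d - 2) ↔ 2*d + k ≥ 4) ∨ (((7/4)*d ≤ -1 ∨ k ≠ 8) ↔ 3*q > 2*x + 6)))
Before skip: (2*k ≤ 2*x + 7 → ((2*k ≤ 2*x + 7 → ((¬(2*k ≤ 2*x + 7)) ∧ (((x < d + 2*k + q - 8 ∨ x < d - 2) ↔ 2*d + k ≥ 4) ∨ (((7/4)*d ≤ -1 ∨ k ≠ 8) ↔ 3*q > 2*x + 6)))) ∧ ((¬(2*k ≤ 2*x + 7)) → (((x < d + 2*k + q - 8 ∨ x < d - 2) ↔ 2*d + k ≥ 4) ∨ (((7/4)*d ≤ -1 ∨ k ≠ 8) ↔ 3*q > 2*x + 6))))) ∧ ((¬(2*k ≤ 2*x + 7)) → (((x < d + 2*k + q - 8 ∨ x < d - 2) ↔ 2*d + k ≥ 4) ∨ (((7/4)*d ≤ -1 ∨ k ≠ 8) ↔ 3*q > 2*x + 6)))
Before k := 2*q - q - 9: (2*q ≤ 2*x + 25 → ((2*q ≤ 2*x + 25 → ((¬(2*q ≤ 2*x + 25)) ∧ (((x < d + 3*q - 26 ∨ x < d - 2) ↔ 2*d + q ≥ 13) ∨ (((7/4)*d ≤ -1 ∨ q ≠ 17) ↔ 3*q > 2*x + 6)))) ∧ ((¬(2*q ≤ 2*x + 25)) → (((x < d + 3*q - 26 ∨ x < d - 2) ↔ 2*d + q ≥ 13) ∨ (((7/4)*d ≤ -1 ∨ q ≠ 17) ↔ 3*q > 2*x + 6))))) ∧ ((¬(2*q ≤ 2*x + 25)) → (((x < d + 3*q - 26 ∨ x < d - 2) ↔ 2*d + q ≥ 13) ∨ (((7/4)*d ≤ -1 ∨ q ≠ 17) ↔ 3*q > 2*x + 6)))
Then branch requires (2*q ≤ 2*x + 25 → ((2*q ≤ 2*x + 25 → ((¬(2*q ≤ 2*x + 25)) ∧ (((x < d + 3*q - 26 ∨ x < d - 2) ↔ 2*d + q ≥ 13) ∨ (((7/4)*d ≤ -1 ∨ q ≠ 17) ↔ 3*q > 2*x + 6)))) ∧ ((¬(2*q ≤ 2*x + 25)) → (((x < d + 3*q - 26 ∨ x < d - 2) ↔ 2*d + q ≥ 13) ∨ (((7/4)*d ≤ -1 ∨ q ≠ 17) ↔ 3*q > 2*x + 6))))) ∧ ((¬(2*q ≤ 2*x + 25)) → (((x < d + 3*q - 26 ∨ x < d - 2) ↔ 2*d + q ≥ 13) ∨ (((7/4)*d ≤ -1 ∨ q ≠ 17) ↔ 3*q > 2*x + 6))); else branch requires (2*q ≤ 2*x + 25 → ((2*q ≤ 2*x + 25 → ((¬(2*q ≤ 2*x + 25)) ∧ (((x < d + 3*q - 26 ∨ x < d - 2) ↔ 2*d + q ≥ 13) ∨ (((7/4)*d ≤ -1 ∨ q ≠ 17) ↔ 3*q > 2*x + 6)))) ∧ ((¬(2*q ≤ 2*x + 25)) → (((x < d + 3*q - 26 ∨ x < d - 2) ↔ 2*d + q ≥ 13) ∨ (((7/4)*d ≤ -1 ∨ q ≠ 17) ↔ 3*q > 2*x + 6))))) ∧ ((¬(2*q ≤ 2*x + 25)) → (((x < d + 3*q - 26 ∨ x < d - 2) ↔ 2*d + q ≥ 13) ∨ (((7/4)*d ≤ -1 ∨ q ≠ 17) ↔ 3*q > 2*x + 6))).
Before the if: (k + v ≠ -5 → ((2*q ≤ 2*x + 25 → ((2*q ≤ 2*x + 25 → ((¬(2*q ≤ 2*x + 25)) ∧ (((x < d + 3*q - 26 ∨ x < d - 2) ↔ 2*d + q ≥ 13) ∨ (((7/4)*d ≤ -1 ∨ q ≠ 17) ↔ 3*q > 2*x + 6)))) ∧ ((¬(2*q ≤ 2*x + 25)) → (((x < d + 3*q - 26 ∨ x < d - 2) ↔ 2*d + q ≥ 13) ∨ (((7/4)*d ≤ -1 ∨ q ≠ 17) ↔ 3*q > 2*x + 6))))) ∧ ((¬(2*q ≤ 2*x + 25)) → (((x < d + 3*q - 26 ∨ x < d - 2) ↔ 2*d + q ≥ 13) ∨ (((7/4)*d ≤ -1 ∨ q ≠ 17) ↔ 3*q > 2*x + 6))))) ∧ ((¬(k + v ≠ -5)) → ((2*q ≤ 2*x + 25 → ((2*q ≤ 2*x + 25 → ((¬(2*q ≤ 2*x + 25)) ∧ (((x < d + 3*q - 26 ∨ x < d - 2) ↔ 2*d + q ≥ 13) ∨ (((7/4)*d ≤ -1 ∨ q ≠ 17) ↔ 3*q > 2*x + 6)))) ∧ ((¬(2*q ≤ 2*x + 25)) → (((x < d + 3*q - 26 ∨ x < d - 2) ↔ 2*d + q ≥ 13) ∨ (((7/4)*d ≤ -1 ∨ q ≠ 17) ↔ 3*q > 2*x + 6))))) ∧ ((¬(2*q ≤ 2*x + 25)) → (((x < d + 3*q - 26 ∨ x < d - 2) ↔ 2*d + q ≥ 13) ∨ (((7/4)*d ≤ -1 ∨ q ≠ 17) ↔ 3*q > 2*x + 6)))))
Before skip: (k + v ≠ -5 → ((2*q ≤ 2*x + 25 → ((2*q ≤ 2*x + 25 → ((¬(2*q ≤ 2*x + 25)) ∧ (((x < d + 3*q - 26 ∨ x < d - 2) ↔ 2*d + q ≥ 13) ∨ (((7/4)*d ≤ -1 ∨ q ≠ 17) ↔ 3*q > 2*x + 6)))) ∧ ((¬(2*q ≤ 2*x + 25)) → (((x < d + 3*q - 26 ∨ x < d - 2) ↔ 2*d + q ≥ 13) ∨ (((7/4)*d ≤ -1 ∨ q ≠ 17) ↔ 3*q > 2*x + 6))))) ∧ ((¬(2*q ≤ 2*x + 25)) → (((x < d + 3*q - 26 ∨ x < d - 2) ↔ 2*d + q ≥ 13) ∨ (((7/4)*d ≤ -1 ∨ q ≠ 17) ↔ 3*q > 2*x + 6))))) ∧ ((¬(k + v ≠ -5)) → ((2*q ≤ 2*x + 25 → ((2*q ≤ 2*x + 25 → ((¬(2*q ≤ 2*x + 25)) ∧ (((x < d + 3*q - 26 ∨ x < d - 2) ↔ 2*d + q ≥ 13) ∨ (((7/4)*d ≤ -1 ∨ q ≠ 17) ↔ 3*q > 2*x + 6)))) ∧ ((¬(2*q ≤ 2*x + 25)) → (((x < d + 3*q - 26 ∨ x < d - 2) ↔ 2*d + q ≥ 13) ∨ (((7/4)*d ≤ -1 ∨ q ≠ 17) ↔ 3*q > 2*x + 6))))) ∧ ((¬(2*q ≤ 2*x + 25)) → (((x < d + 3*q - 26 ∨ x < d - 2) ↔ 2*d + q ≥ 13) ∨ (((7/4)*d ≤ -1 ∨ q ≠ 17) ↔ 3*q > 2*x + 6)))))
Answer: WP = (k + v ≠ -5 → ((2*q ≤ 2*x + 25 → ((2*q ≤ 2*x + 25 → ((¬(2*q ≤ 2*x + 25)) ∧ (((x < d + 3*q - 26 ∨ x < d - 2) ↔ 2*d + q ≥ 13) ∨ (((7/4)*d ≤ -1 ∨ q ≠ 17) ↔ 3*q > 2*x + 6)))) ∧ ((¬(2*q ≤ 2*x + 25)) → (((x < d + 3*q - 26 ∨ x < d - 2) ↔ 2*d + q ≥ 13) ∨ (((7/4)*d ≤ -1 ∨ q ≠ 17) ↔ 3*q > 2*x + 6))))) ∧ ((¬(2*q ≤ 2*x + 25)) → (((x < d + 3*q - 26 ∨ x < d - 2) ↔ 2*d + q ≥ 13) ∨ (((7/4)*d ≤ -1 ∨ q ≠ 17) ↔ 3*q > 2*x + 6))))) ∧ ((¬(k + v ≠ -5)) → ((2*q ≤ 2*x + 25 → ((2*q ≤ 2*x + 25 → ((¬(2*q ≤ 2*x + 25)) ∧ (((x < d + 3*q - 26 ∨ x < d - 2) ↔ 2*d + q ≥ 13) ∨ (((7/4)*d ≤ -1 ∨ q ≠ 17) ↔ 3*q > 2*x + 6)))) ∧ ((¬(2*q ≤ 2*x + 25)) → (((x < d + 3*q - 26 ∨ x < d - 2) ↔ 2*d + q ≥ 13) ∨ (((7/4)*d ≤ -1 ∨ q ≠ 17) ↔ 3*q > 2*x + 6))))) ∧ ((¬(2*q ≤ 2*x + 25)) → (((x < d + 3*q - 26 ∨ x < d - 2) ↔ 2*d + q ≥ 13) ∨ (((7/4)*d ≤ -1 ∨ q ≠ 17) ↔ 3*q > 2*x + 6)))))
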